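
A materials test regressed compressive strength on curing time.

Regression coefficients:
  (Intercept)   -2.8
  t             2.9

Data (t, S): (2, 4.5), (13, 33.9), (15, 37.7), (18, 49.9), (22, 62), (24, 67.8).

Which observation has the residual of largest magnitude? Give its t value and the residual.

t=2: ŷ = -2.8 + 2.9·2 = 3; e = 4.5 − 3 = 1.5
t=13: ŷ = -2.8 + 2.9·13 = 34.9; e = 33.9 − 34.9 = -1
t=15: ŷ = -2.8 + 2.9·15 = 40.7; e = 37.7 − 40.7 = -3
t=18: ŷ = -2.8 + 2.9·18 = 49.4; e = 49.9 − 49.4 = 0.5
t=22: ŷ = -2.8 + 2.9·22 = 61; e = 62 − 61 = 1
t=24: ŷ = -2.8 + 2.9·24 = 66.8; e = 67.8 − 66.8 = 1
Largest |e| is 3 at t = 15, residual -3.

t = 15, e = -3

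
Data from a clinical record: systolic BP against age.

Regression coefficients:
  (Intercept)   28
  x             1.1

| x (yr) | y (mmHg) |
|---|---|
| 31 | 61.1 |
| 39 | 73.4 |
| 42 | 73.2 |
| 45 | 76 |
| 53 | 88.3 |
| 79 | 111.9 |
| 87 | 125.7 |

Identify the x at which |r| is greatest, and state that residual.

x = 79, r = -3

x=31: ŷ = 28 + 1.1·31 = 62.1; r = 61.1 − 62.1 = -1
x=39: ŷ = 28 + 1.1·39 = 70.9; r = 73.4 − 70.9 = 2.5
x=42: ŷ = 28 + 1.1·42 = 74.2; r = 73.2 − 74.2 = -1
x=45: ŷ = 28 + 1.1·45 = 77.5; r = 76 − 77.5 = -1.5
x=53: ŷ = 28 + 1.1·53 = 86.3; r = 88.3 − 86.3 = 2
x=79: ŷ = 28 + 1.1·79 = 114.9; r = 111.9 − 114.9 = -3
x=87: ŷ = 28 + 1.1·87 = 123.7; r = 125.7 − 123.7 = 2
Largest |r| is 3 at x = 79, residual -3.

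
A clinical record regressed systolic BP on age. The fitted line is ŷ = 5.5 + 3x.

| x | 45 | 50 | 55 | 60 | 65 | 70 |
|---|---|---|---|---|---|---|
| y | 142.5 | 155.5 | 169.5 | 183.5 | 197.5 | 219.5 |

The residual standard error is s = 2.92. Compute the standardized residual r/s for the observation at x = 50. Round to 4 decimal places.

0.0000

ŷ = 5.5 + 3·50 = 155.5
r = 155.5 − 155.5 = 0
r/s = 0 / 2.92 = 0.0000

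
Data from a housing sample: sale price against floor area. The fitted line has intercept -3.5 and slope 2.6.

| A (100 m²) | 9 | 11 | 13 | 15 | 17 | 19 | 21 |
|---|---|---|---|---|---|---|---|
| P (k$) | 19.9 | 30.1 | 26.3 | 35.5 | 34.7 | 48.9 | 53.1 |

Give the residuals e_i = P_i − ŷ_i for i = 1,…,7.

A=9: ŷ = -3.5 + 2.6·9 = 19.9; e = 19.9 − 19.9 = 0
A=11: ŷ = -3.5 + 2.6·11 = 25.1; e = 30.1 − 25.1 = 5
A=13: ŷ = -3.5 + 2.6·13 = 30.3; e = 26.3 − 30.3 = -4
A=15: ŷ = -3.5 + 2.6·15 = 35.5; e = 35.5 − 35.5 = 0
A=17: ŷ = -3.5 + 2.6·17 = 40.7; e = 34.7 − 40.7 = -6
A=19: ŷ = -3.5 + 2.6·19 = 45.9; e = 48.9 − 45.9 = 3
A=21: ŷ = -3.5 + 2.6·21 = 51.1; e = 53.1 − 51.1 = 2

0, 5, -4, 0, -6, 3, 2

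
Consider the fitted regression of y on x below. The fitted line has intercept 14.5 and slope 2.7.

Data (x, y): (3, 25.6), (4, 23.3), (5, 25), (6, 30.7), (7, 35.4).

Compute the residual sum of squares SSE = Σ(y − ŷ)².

x=3: ŷ = 14.5 + 2.7·3 = 22.6; e = 25.6 − 22.6 = 3
x=4: ŷ = 14.5 + 2.7·4 = 25.3; e = 23.3 − 25.3 = -2
x=5: ŷ = 14.5 + 2.7·5 = 28; e = 25 − 28 = -3
x=6: ŷ = 14.5 + 2.7·6 = 30.7; e = 30.7 − 30.7 = 0
x=7: ŷ = 14.5 + 2.7·7 = 33.4; e = 35.4 − 33.4 = 2
SSE = 9 + 4 + 9 + 0 + 4 = 26

SSE = 26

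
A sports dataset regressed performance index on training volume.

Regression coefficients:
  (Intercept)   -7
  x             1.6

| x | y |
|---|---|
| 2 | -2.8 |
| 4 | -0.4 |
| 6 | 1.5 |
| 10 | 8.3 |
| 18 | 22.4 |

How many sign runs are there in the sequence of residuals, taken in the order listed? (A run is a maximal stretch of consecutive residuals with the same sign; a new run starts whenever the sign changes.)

3 runs

x=2: ŷ = -7 + 1.6·2 = -3.8; e = -2.8 − (-3.8) = 1
x=4: ŷ = -7 + 1.6·4 = -0.6; e = -0.4 − (-0.6) = 0.2
x=6: ŷ = -7 + 1.6·6 = 2.6; e = 1.5 − 2.6 = -1.1
x=10: ŷ = -7 + 1.6·10 = 9; e = 8.3 − 9 = -0.7
x=18: ŷ = -7 + 1.6·18 = 21.8; e = 22.4 − 21.8 = 0.6
Signs: + + − − +
Runs: +×2, −×2, +×1 → 3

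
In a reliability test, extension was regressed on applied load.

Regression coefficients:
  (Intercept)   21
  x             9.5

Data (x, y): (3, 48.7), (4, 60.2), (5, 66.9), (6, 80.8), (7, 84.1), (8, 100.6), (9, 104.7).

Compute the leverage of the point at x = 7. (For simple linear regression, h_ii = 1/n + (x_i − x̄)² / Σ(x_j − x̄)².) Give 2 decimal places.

h = 0.18

x̄ = (3 + 4 + 5 + 6 + 7 + 8 + 9)/7 = 6
Σ(x − x̄)² = 9 + 4 + 1 + 0 + 1 + 4 + 9 = 28
h = 1/7 + (1)²/28 = 0.142857 + 0.0357143 = 0.18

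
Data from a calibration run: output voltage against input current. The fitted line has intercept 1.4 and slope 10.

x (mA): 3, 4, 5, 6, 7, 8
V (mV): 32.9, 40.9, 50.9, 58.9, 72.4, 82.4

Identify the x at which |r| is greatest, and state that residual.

x=3: ŷ = 1.4 + 10·3 = 31.4; r = 32.9 − 31.4 = 1.5
x=4: ŷ = 1.4 + 10·4 = 41.4; r = 40.9 − 41.4 = -0.5
x=5: ŷ = 1.4 + 10·5 = 51.4; r = 50.9 − 51.4 = -0.5
x=6: ŷ = 1.4 + 10·6 = 61.4; r = 58.9 − 61.4 = -2.5
x=7: ŷ = 1.4 + 10·7 = 71.4; r = 72.4 − 71.4 = 1
x=8: ŷ = 1.4 + 10·8 = 81.4; r = 82.4 − 81.4 = 1
Largest |r| is 2.5 at x = 6, residual -2.5.

x = 6, r = -2.5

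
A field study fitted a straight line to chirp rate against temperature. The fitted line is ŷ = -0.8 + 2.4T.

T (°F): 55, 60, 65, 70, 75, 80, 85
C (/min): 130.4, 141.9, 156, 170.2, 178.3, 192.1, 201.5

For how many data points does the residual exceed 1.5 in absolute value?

2

T=55: ŷ = -0.8 + 2.4·55 = 131.2; e = 130.4 − 131.2 = -0.8
T=60: ŷ = -0.8 + 2.4·60 = 143.2; e = 141.9 − 143.2 = -1.3
T=65: ŷ = -0.8 + 2.4·65 = 155.2; e = 156 − 155.2 = 0.8
T=70: ŷ = -0.8 + 2.4·70 = 167.2; e = 170.2 − 167.2 = 3
T=75: ŷ = -0.8 + 2.4·75 = 179.2; e = 178.3 − 179.2 = -0.9
T=80: ŷ = -0.8 + 2.4·80 = 191.2; e = 192.1 − 191.2 = 0.9
T=85: ŷ = -0.8 + 2.4·85 = 203.2; e = 201.5 − 203.2 = -1.7
|e| > 1.5: T=70 (|e|=3), T=85 (|e|=1.7) → 2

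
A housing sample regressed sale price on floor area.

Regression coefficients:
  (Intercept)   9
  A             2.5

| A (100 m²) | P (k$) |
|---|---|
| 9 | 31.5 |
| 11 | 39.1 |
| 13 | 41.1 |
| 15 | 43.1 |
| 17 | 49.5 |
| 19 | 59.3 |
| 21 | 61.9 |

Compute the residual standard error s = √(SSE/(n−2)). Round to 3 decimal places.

s = 2.469

A=9: P̂ = 9 + 2.5·9 = 31.5; r = 31.5 − 31.5 = 0
A=11: P̂ = 9 + 2.5·11 = 36.5; r = 39.1 − 36.5 = 2.6
A=13: P̂ = 9 + 2.5·13 = 41.5; r = 41.1 − 41.5 = -0.4
A=15: P̂ = 9 + 2.5·15 = 46.5; r = 43.1 − 46.5 = -3.4
A=17: P̂ = 9 + 2.5·17 = 51.5; r = 49.5 − 51.5 = -2
A=19: P̂ = 9 + 2.5·19 = 56.5; r = 59.3 − 56.5 = 2.8
A=21: P̂ = 9 + 2.5·21 = 61.5; r = 61.9 − 61.5 = 0.4
SSE = 0 + 6.76 + 0.16 + 11.56 + 4 + 7.84 + 0.16 = 30.48
s = √(30.48/5) = √6.096 ≈ 2.469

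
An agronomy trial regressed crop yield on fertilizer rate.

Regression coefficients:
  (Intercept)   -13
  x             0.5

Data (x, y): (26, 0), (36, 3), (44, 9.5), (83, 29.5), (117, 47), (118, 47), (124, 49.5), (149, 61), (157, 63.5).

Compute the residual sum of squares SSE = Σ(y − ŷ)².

x=26: ŷ = -13 + 0.5·26 = 0; r = 0 − 0 = 0
x=36: ŷ = -13 + 0.5·36 = 5; r = 3 − 5 = -2
x=44: ŷ = -13 + 0.5·44 = 9; r = 9.5 − 9 = 0.5
x=83: ŷ = -13 + 0.5·83 = 28.5; r = 29.5 − 28.5 = 1
x=117: ŷ = -13 + 0.5·117 = 45.5; r = 47 − 45.5 = 1.5
x=118: ŷ = -13 + 0.5·118 = 46; r = 47 − 46 = 1
x=124: ŷ = -13 + 0.5·124 = 49; r = 49.5 − 49 = 0.5
x=149: ŷ = -13 + 0.5·149 = 61.5; r = 61 − 61.5 = -0.5
x=157: ŷ = -13 + 0.5·157 = 65.5; r = 63.5 − 65.5 = -2
SSE = 0 + 4 + 0.25 + 1 + 2.25 + 1 + 0.25 + 0.25 + 4 = 13

SSE = 13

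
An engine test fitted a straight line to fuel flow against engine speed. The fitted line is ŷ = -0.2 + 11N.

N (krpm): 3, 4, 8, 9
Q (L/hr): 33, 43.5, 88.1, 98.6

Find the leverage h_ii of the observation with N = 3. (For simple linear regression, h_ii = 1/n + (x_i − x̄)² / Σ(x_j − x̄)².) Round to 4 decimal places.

N̄ = (3 + 4 + 8 + 9)/4 = 6
Σ(N − N̄)² = 9 + 4 + 4 + 9 = 26
h = 1/4 + (-3)²/26 = 0.25 + 0.346154 = 0.5962

h = 0.5962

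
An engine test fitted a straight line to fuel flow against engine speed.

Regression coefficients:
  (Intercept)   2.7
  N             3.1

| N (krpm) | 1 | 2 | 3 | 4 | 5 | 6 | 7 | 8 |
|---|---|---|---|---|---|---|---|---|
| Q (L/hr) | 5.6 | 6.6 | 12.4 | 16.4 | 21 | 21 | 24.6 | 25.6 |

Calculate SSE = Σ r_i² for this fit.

N=1: ŷ = 2.7 + 3.1·1 = 5.8; r = 5.6 − 5.8 = -0.2
N=2: ŷ = 2.7 + 3.1·2 = 8.9; r = 6.6 − 8.9 = -2.3
N=3: ŷ = 2.7 + 3.1·3 = 12; r = 12.4 − 12 = 0.4
N=4: ŷ = 2.7 + 3.1·4 = 15.1; r = 16.4 − 15.1 = 1.3
N=5: ŷ = 2.7 + 3.1·5 = 18.2; r = 21 − 18.2 = 2.8
N=6: ŷ = 2.7 + 3.1·6 = 21.3; r = 21 − 21.3 = -0.3
N=7: ŷ = 2.7 + 3.1·7 = 24.4; r = 24.6 − 24.4 = 0.2
N=8: ŷ = 2.7 + 3.1·8 = 27.5; r = 25.6 − 27.5 = -1.9
SSE = 0.04 + 5.29 + 0.16 + 1.69 + 7.84 + 0.09 + 0.04 + 3.61 = 18.76

SSE = 18.76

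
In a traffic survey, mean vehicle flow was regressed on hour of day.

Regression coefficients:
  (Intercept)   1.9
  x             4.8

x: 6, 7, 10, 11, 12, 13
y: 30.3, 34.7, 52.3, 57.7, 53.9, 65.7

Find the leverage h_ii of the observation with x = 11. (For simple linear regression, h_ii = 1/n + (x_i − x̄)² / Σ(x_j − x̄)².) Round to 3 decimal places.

x̄ = (6 + 7 + 10 + 11 + 12 + 13)/6 = 9.83333
Σ(x − x̄)² = 14.6944 + 8.02778 + 0.0277778 + 1.36111 + 4.69444 + 10.0278 = 38.8333
h = 1/6 + (1.16667)²/38.8333 = 0.166667 + 0.0350501 = 0.202

h = 0.202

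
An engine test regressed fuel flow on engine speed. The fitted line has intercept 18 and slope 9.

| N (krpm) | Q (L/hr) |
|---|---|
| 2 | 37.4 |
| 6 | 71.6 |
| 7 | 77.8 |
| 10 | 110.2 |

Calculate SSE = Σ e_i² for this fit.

N=2: ŷ = 18 + 9·2 = 36; e = 37.4 − 36 = 1.4
N=6: ŷ = 18 + 9·6 = 72; e = 71.6 − 72 = -0.4
N=7: ŷ = 18 + 9·7 = 81; e = 77.8 − 81 = -3.2
N=10: ŷ = 18 + 9·10 = 108; e = 110.2 − 108 = 2.2
SSE = 1.96 + 0.16 + 10.24 + 4.84 = 17.2

SSE = 17.2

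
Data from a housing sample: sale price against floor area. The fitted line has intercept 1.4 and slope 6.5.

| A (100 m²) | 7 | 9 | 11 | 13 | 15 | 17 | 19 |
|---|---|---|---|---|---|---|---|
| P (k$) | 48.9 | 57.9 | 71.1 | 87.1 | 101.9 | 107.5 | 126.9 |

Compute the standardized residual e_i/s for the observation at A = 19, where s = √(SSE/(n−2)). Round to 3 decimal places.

A=7: ŷ = 1.4 + 6.5·7 = 46.9; e = 48.9 − 46.9 = 2
A=9: ŷ = 1.4 + 6.5·9 = 59.9; e = 57.9 − 59.9 = -2
A=11: ŷ = 1.4 + 6.5·11 = 72.9; e = 71.1 − 72.9 = -1.8
A=13: ŷ = 1.4 + 6.5·13 = 85.9; e = 87.1 − 85.9 = 1.2
A=15: ŷ = 1.4 + 6.5·15 = 98.9; e = 101.9 − 98.9 = 3
A=17: ŷ = 1.4 + 6.5·17 = 111.9; e = 107.5 − 111.9 = -4.4
A=19: ŷ = 1.4 + 6.5·19 = 124.9; e = 126.9 − 124.9 = 2
SSE = 4 + 4 + 3.24 + 1.44 + 9 + 19.36 + 4 = 45.04
s = √(45.04/5) = 3.00133
e/s = 2 / 3.00133 = 0.666

0.666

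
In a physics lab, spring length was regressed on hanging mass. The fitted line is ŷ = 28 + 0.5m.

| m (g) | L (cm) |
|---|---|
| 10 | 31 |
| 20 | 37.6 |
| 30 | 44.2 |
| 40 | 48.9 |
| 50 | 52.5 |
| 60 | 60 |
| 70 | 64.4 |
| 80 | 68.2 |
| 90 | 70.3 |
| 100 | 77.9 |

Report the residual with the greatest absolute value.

r = -2.7

m=10: ŷ = 28 + 0.5·10 = 33; r = 31 − 33 = -2
m=20: ŷ = 28 + 0.5·20 = 38; r = 37.6 − 38 = -0.4
m=30: ŷ = 28 + 0.5·30 = 43; r = 44.2 − 43 = 1.2
m=40: ŷ = 28 + 0.5·40 = 48; r = 48.9 − 48 = 0.9
m=50: ŷ = 28 + 0.5·50 = 53; r = 52.5 − 53 = -0.5
m=60: ŷ = 28 + 0.5·60 = 58; r = 60 − 58 = 2
m=70: ŷ = 28 + 0.5·70 = 63; r = 64.4 − 63 = 1.4
m=80: ŷ = 28 + 0.5·80 = 68; r = 68.2 − 68 = 0.2
m=90: ŷ = 28 + 0.5·90 = 73; r = 70.3 − 73 = -2.7
m=100: ŷ = 28 + 0.5·100 = 78; r = 77.9 − 78 = -0.1
Largest |r| is 2.7 at m = 90, residual -2.7.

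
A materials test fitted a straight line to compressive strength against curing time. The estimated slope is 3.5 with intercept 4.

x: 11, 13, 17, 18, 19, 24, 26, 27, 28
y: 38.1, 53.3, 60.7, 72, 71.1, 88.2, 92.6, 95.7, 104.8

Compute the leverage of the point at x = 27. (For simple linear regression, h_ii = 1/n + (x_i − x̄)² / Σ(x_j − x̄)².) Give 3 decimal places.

x̄ = (11 + 13 + 17 + 18 + 19 + 24 + 26 + 27 + 28)/9 = 20.3333
Σ(x − x̄)² = 87.1111 + 53.7778 + 11.1111 + 5.44444 + 1.77778 + 13.4444 + 32.1111 + 44.4444 + 58.7778 = 308
h = 1/9 + (6.66667)²/308 = 0.111111 + 0.1443 = 0.255

h = 0.255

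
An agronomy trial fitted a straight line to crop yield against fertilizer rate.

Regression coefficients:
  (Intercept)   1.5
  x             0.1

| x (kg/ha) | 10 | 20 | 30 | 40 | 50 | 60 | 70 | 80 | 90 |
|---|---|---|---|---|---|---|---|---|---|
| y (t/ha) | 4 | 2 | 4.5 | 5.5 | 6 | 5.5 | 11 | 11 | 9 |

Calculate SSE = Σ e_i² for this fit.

x=10: ŷ = 1.5 + 0.1·10 = 2.5; e = 4 − 2.5 = 1.5
x=20: ŷ = 1.5 + 0.1·20 = 3.5; e = 2 − 3.5 = -1.5
x=30: ŷ = 1.5 + 0.1·30 = 4.5; e = 4.5 − 4.5 = 0
x=40: ŷ = 1.5 + 0.1·40 = 5.5; e = 5.5 − 5.5 = 0
x=50: ŷ = 1.5 + 0.1·50 = 6.5; e = 6 − 6.5 = -0.5
x=60: ŷ = 1.5 + 0.1·60 = 7.5; e = 5.5 − 7.5 = -2
x=70: ŷ = 1.5 + 0.1·70 = 8.5; e = 11 − 8.5 = 2.5
x=80: ŷ = 1.5 + 0.1·80 = 9.5; e = 11 − 9.5 = 1.5
x=90: ŷ = 1.5 + 0.1·90 = 10.5; e = 9 − 10.5 = -1.5
SSE = 2.25 + 2.25 + 0 + 0 + 0.25 + 4 + 6.25 + 2.25 + 2.25 = 19.5

SSE = 19.5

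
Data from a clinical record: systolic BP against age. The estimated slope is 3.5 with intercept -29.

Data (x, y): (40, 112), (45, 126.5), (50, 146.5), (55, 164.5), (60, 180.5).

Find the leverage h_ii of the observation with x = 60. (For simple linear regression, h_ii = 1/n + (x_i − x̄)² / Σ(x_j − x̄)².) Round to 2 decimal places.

x̄ = (40 + 45 + 50 + 55 + 60)/5 = 50
Σ(x − x̄)² = 100 + 25 + 0 + 25 + 100 = 250
h = 1/5 + (10)²/250 = 0.2 + 0.4 = 0.60

h = 0.60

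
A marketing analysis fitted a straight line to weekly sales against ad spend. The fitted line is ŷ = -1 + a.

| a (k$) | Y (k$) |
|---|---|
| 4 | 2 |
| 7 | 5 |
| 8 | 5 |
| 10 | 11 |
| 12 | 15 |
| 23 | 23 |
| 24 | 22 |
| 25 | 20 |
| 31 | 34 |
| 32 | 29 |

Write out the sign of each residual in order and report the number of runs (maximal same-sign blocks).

5 runs

a=4: ŷ = -1 + 4 = 3; r = 2 − 3 = -1
a=7: ŷ = -1 + 7 = 6; r = 5 − 6 = -1
a=8: ŷ = -1 + 8 = 7; r = 5 − 7 = -2
a=10: ŷ = -1 + 10 = 9; r = 11 − 9 = 2
a=12: ŷ = -1 + 12 = 11; r = 15 − 11 = 4
a=23: ŷ = -1 + 23 = 22; r = 23 − 22 = 1
a=24: ŷ = -1 + 24 = 23; r = 22 − 23 = -1
a=25: ŷ = -1 + 25 = 24; r = 20 − 24 = -4
a=31: ŷ = -1 + 31 = 30; r = 34 − 30 = 4
a=32: ŷ = -1 + 32 = 31; r = 29 − 31 = -2
Signs: − − − + + + − − + −
Runs: −×3, +×3, −×2, +×1, −×1 → 5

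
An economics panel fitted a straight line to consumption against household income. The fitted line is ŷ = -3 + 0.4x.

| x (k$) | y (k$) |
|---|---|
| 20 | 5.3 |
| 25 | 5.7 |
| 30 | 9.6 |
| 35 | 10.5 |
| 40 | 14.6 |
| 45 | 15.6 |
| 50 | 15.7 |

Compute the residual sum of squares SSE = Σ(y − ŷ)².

SSE = 7

x=20: ŷ = -3 + 0.4·20 = 5; r = 5.3 − 5 = 0.3
x=25: ŷ = -3 + 0.4·25 = 7; r = 5.7 − 7 = -1.3
x=30: ŷ = -3 + 0.4·30 = 9; r = 9.6 − 9 = 0.6
x=35: ŷ = -3 + 0.4·35 = 11; r = 10.5 − 11 = -0.5
x=40: ŷ = -3 + 0.4·40 = 13; r = 14.6 − 13 = 1.6
x=45: ŷ = -3 + 0.4·45 = 15; r = 15.6 − 15 = 0.6
x=50: ŷ = -3 + 0.4·50 = 17; r = 15.7 − 17 = -1.3
SSE = 0.09 + 1.69 + 0.36 + 0.25 + 2.56 + 0.36 + 1.69 = 7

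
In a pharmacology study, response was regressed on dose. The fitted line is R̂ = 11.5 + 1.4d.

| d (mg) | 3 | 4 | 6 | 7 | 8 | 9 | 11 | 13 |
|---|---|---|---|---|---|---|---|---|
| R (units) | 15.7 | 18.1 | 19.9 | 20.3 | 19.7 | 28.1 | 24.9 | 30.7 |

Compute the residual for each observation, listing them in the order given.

d=3: R̂ = 11.5 + 1.4·3 = 15.7; e = 15.7 − 15.7 = 0
d=4: R̂ = 11.5 + 1.4·4 = 17.1; e = 18.1 − 17.1 = 1
d=6: R̂ = 11.5 + 1.4·6 = 19.9; e = 19.9 − 19.9 = 0
d=7: R̂ = 11.5 + 1.4·7 = 21.3; e = 20.3 − 21.3 = -1
d=8: R̂ = 11.5 + 1.4·8 = 22.7; e = 19.7 − 22.7 = -3
d=9: R̂ = 11.5 + 1.4·9 = 24.1; e = 28.1 − 24.1 = 4
d=11: R̂ = 11.5 + 1.4·11 = 26.9; e = 24.9 − 26.9 = -2
d=13: R̂ = 11.5 + 1.4·13 = 29.7; e = 30.7 − 29.7 = 1

0, 1, 0, -1, -3, 4, -2, 1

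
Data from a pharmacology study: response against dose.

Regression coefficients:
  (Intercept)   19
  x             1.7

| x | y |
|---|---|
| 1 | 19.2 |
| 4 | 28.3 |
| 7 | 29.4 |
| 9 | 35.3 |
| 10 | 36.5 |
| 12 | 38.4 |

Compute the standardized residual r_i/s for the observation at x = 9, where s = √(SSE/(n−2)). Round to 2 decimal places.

x=1: ŷ = 19 + 1.7·1 = 20.7; r = 19.2 − 20.7 = -1.5
x=4: ŷ = 19 + 1.7·4 = 25.8; r = 28.3 − 25.8 = 2.5
x=7: ŷ = 19 + 1.7·7 = 30.9; r = 29.4 − 30.9 = -1.5
x=9: ŷ = 19 + 1.7·9 = 34.3; r = 35.3 − 34.3 = 1
x=10: ŷ = 19 + 1.7·10 = 36; r = 36.5 − 36 = 0.5
x=12: ŷ = 19 + 1.7·12 = 39.4; r = 38.4 − 39.4 = -1
SSE = 2.25 + 6.25 + 2.25 + 1 + 0.25 + 1 = 13
s = √(13/4) = 1.80278
r/s = 1 / 1.80278 = 0.55

0.55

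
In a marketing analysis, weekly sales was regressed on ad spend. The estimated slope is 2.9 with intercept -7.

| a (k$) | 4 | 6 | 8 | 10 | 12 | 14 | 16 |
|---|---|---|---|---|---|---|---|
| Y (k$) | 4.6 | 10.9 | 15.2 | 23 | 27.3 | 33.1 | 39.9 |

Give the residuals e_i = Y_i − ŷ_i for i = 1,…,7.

0, 0.5, -1, 1, -0.5, -0.5, 0.5

a=4: ŷ = -7 + 2.9·4 = 4.6; e = 4.6 − 4.6 = 0
a=6: ŷ = -7 + 2.9·6 = 10.4; e = 10.9 − 10.4 = 0.5
a=8: ŷ = -7 + 2.9·8 = 16.2; e = 15.2 − 16.2 = -1
a=10: ŷ = -7 + 2.9·10 = 22; e = 23 − 22 = 1
a=12: ŷ = -7 + 2.9·12 = 27.8; e = 27.3 − 27.8 = -0.5
a=14: ŷ = -7 + 2.9·14 = 33.6; e = 33.1 − 33.6 = -0.5
a=16: ŷ = -7 + 2.9·16 = 39.4; e = 39.9 − 39.4 = 0.5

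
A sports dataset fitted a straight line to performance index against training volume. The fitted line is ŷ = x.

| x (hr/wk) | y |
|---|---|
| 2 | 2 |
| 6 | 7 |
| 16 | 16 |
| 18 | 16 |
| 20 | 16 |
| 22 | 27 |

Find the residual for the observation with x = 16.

r = 0

ŷ = 16 = 16
r = 16 − 16 = 0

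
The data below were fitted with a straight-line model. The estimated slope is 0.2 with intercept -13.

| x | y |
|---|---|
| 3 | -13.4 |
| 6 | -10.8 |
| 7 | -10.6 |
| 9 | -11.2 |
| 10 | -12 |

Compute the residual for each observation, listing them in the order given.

x=3: ŷ = -13 + 0.2·3 = -12.4; r = -13.4 − (-12.4) = -1
x=6: ŷ = -13 + 0.2·6 = -11.8; r = -10.8 − (-11.8) = 1
x=7: ŷ = -13 + 0.2·7 = -11.6; r = -10.6 − (-11.6) = 1
x=9: ŷ = -13 + 0.2·9 = -11.2; r = -11.2 − (-11.2) = 0
x=10: ŷ = -13 + 0.2·10 = -11; r = -12 − (-11) = -1

-1, 1, 1, 0, -1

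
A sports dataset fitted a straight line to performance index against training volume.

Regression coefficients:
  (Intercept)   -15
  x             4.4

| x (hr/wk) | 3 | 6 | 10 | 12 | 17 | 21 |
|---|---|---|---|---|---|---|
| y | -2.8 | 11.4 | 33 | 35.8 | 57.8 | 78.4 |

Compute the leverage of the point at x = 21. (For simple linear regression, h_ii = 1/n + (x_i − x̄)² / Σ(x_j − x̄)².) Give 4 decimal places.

h = 0.5669

x̄ = (3 + 6 + 10 + 12 + 17 + 21)/6 = 11.5
Σ(x − x̄)² = 72.25 + 30.25 + 2.25 + 0.25 + 30.25 + 90.25 = 225.5
h = 1/6 + (9.5)²/225.5 = 0.166667 + 0.400222 = 0.5669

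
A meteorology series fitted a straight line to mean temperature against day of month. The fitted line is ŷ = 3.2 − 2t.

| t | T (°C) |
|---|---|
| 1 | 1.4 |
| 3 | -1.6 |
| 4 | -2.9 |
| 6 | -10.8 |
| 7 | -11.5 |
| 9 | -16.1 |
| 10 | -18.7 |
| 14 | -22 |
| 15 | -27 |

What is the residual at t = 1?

r = 0.2

ŷ = 3.2 − 2·1 = 1.2
r = 1.4 − 1.2 = 0.2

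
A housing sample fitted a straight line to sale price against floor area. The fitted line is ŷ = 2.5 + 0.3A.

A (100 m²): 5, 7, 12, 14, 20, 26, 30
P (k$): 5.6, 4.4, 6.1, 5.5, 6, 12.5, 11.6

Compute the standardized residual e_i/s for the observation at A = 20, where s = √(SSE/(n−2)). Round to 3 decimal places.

A=5: ŷ = 2.5 + 0.3·5 = 4; e = 5.6 − 4 = 1.6
A=7: ŷ = 2.5 + 0.3·7 = 4.6; e = 4.4 − 4.6 = -0.2
A=12: ŷ = 2.5 + 0.3·12 = 6.1; e = 6.1 − 6.1 = 0
A=14: ŷ = 2.5 + 0.3·14 = 6.7; e = 5.5 − 6.7 = -1.2
A=20: ŷ = 2.5 + 0.3·20 = 8.5; e = 6 − 8.5 = -2.5
A=26: ŷ = 2.5 + 0.3·26 = 10.3; e = 12.5 − 10.3 = 2.2
A=30: ŷ = 2.5 + 0.3·30 = 11.5; e = 11.6 − 11.5 = 0.1
SSE = 2.56 + 0.04 + 0 + 1.44 + 6.25 + 4.84 + 0.01 = 15.14
s = √(15.14/5) = 1.74011
e/s = -2.5 / 1.74011 = -1.437

-1.437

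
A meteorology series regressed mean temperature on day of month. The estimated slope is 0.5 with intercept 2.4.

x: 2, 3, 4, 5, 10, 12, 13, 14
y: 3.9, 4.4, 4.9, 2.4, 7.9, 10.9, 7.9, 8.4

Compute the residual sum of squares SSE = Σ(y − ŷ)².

SSE = 15.5

x=2: ŷ = 2.4 + 0.5·2 = 3.4; r = 3.9 − 3.4 = 0.5
x=3: ŷ = 2.4 + 0.5·3 = 3.9; r = 4.4 − 3.9 = 0.5
x=4: ŷ = 2.4 + 0.5·4 = 4.4; r = 4.9 − 4.4 = 0.5
x=5: ŷ = 2.4 + 0.5·5 = 4.9; r = 2.4 − 4.9 = -2.5
x=10: ŷ = 2.4 + 0.5·10 = 7.4; r = 7.9 − 7.4 = 0.5
x=12: ŷ = 2.4 + 0.5·12 = 8.4; r = 10.9 − 8.4 = 2.5
x=13: ŷ = 2.4 + 0.5·13 = 8.9; r = 7.9 − 8.9 = -1
x=14: ŷ = 2.4 + 0.5·14 = 9.4; r = 8.4 − 9.4 = -1
SSE = 0.25 + 0.25 + 0.25 + 6.25 + 0.25 + 6.25 + 1 + 1 = 15.5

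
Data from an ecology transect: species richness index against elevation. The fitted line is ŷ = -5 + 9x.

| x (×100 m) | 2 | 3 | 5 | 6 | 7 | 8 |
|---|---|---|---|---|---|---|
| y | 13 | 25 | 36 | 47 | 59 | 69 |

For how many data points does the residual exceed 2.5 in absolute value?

x=2: ŷ = -5 + 9·2 = 13; e = 13 − 13 = 0
x=3: ŷ = -5 + 9·3 = 22; e = 25 − 22 = 3
x=5: ŷ = -5 + 9·5 = 40; e = 36 − 40 = -4
x=6: ŷ = -5 + 9·6 = 49; e = 47 − 49 = -2
x=7: ŷ = -5 + 9·7 = 58; e = 59 − 58 = 1
x=8: ŷ = -5 + 9·8 = 67; e = 69 − 67 = 2
|e| > 2.5: x=3 (|e|=3), x=5 (|e|=4) → 2

2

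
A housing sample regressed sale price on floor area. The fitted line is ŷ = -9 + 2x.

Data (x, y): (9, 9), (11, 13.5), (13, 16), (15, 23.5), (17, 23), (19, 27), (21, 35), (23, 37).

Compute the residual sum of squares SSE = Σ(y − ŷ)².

SSE = 19.5

x=9: ŷ = -9 + 2·9 = 9; r = 9 − 9 = 0
x=11: ŷ = -9 + 2·11 = 13; r = 13.5 − 13 = 0.5
x=13: ŷ = -9 + 2·13 = 17; r = 16 − 17 = -1
x=15: ŷ = -9 + 2·15 = 21; r = 23.5 − 21 = 2.5
x=17: ŷ = -9 + 2·17 = 25; r = 23 − 25 = -2
x=19: ŷ = -9 + 2·19 = 29; r = 27 − 29 = -2
x=21: ŷ = -9 + 2·21 = 33; r = 35 − 33 = 2
x=23: ŷ = -9 + 2·23 = 37; r = 37 − 37 = 0
SSE = 0 + 0.25 + 1 + 6.25 + 4 + 4 + 4 + 0 = 19.5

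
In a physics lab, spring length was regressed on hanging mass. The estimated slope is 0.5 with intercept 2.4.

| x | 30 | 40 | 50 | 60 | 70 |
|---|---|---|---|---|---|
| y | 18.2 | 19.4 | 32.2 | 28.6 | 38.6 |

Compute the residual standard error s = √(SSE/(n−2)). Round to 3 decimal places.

x=30: ŷ = 2.4 + 0.5·30 = 17.4; r = 18.2 − 17.4 = 0.8
x=40: ŷ = 2.4 + 0.5·40 = 22.4; r = 19.4 − 22.4 = -3
x=50: ŷ = 2.4 + 0.5·50 = 27.4; r = 32.2 − 27.4 = 4.8
x=60: ŷ = 2.4 + 0.5·60 = 32.4; r = 28.6 − 32.4 = -3.8
x=70: ŷ = 2.4 + 0.5·70 = 37.4; r = 38.6 − 37.4 = 1.2
SSE = 0.64 + 9 + 23.04 + 14.44 + 1.44 = 48.56
s = √(48.56/3) = √16.1867 ≈ 4.023

s = 4.023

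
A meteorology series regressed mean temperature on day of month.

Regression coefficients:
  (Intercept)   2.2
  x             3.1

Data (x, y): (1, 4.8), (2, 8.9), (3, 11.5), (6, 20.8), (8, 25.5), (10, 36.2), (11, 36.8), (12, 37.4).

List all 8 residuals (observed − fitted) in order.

x=1: ŷ = 2.2 + 3.1·1 = 5.3; e = 4.8 − 5.3 = -0.5
x=2: ŷ = 2.2 + 3.1·2 = 8.4; e = 8.9 − 8.4 = 0.5
x=3: ŷ = 2.2 + 3.1·3 = 11.5; e = 11.5 − 11.5 = 0
x=6: ŷ = 2.2 + 3.1·6 = 20.8; e = 20.8 − 20.8 = 0
x=8: ŷ = 2.2 + 3.1·8 = 27; e = 25.5 − 27 = -1.5
x=10: ŷ = 2.2 + 3.1·10 = 33.2; e = 36.2 − 33.2 = 3
x=11: ŷ = 2.2 + 3.1·11 = 36.3; e = 36.8 − 36.3 = 0.5
x=12: ŷ = 2.2 + 3.1·12 = 39.4; e = 37.4 − 39.4 = -2

-0.5, 0.5, 0, 0, -1.5, 3, 0.5, -2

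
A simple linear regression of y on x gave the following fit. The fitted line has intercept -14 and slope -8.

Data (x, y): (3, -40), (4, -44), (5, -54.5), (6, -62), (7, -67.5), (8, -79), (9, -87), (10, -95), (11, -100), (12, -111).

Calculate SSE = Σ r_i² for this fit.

x=3: ŷ = -14 − 8·3 = -38; r = -40 − (-38) = -2
x=4: ŷ = -14 − 8·4 = -46; r = -44 − (-46) = 2
x=5: ŷ = -14 − 8·5 = -54; r = -54.5 − (-54) = -0.5
x=6: ŷ = -14 − 8·6 = -62; r = -62 − (-62) = 0
x=7: ŷ = -14 − 8·7 = -70; r = -67.5 − (-70) = 2.5
x=8: ŷ = -14 − 8·8 = -78; r = -79 − (-78) = -1
x=9: ŷ = -14 − 8·9 = -86; r = -87 − (-86) = -1
x=10: ŷ = -14 − 8·10 = -94; r = -95 − (-94) = -1
x=11: ŷ = -14 − 8·11 = -102; r = -100 − (-102) = 2
x=12: ŷ = -14 − 8·12 = -110; r = -111 − (-110) = -1
SSE = 4 + 4 + 0.25 + 0 + 6.25 + 1 + 1 + 1 + 4 + 1 = 22.5

SSE = 22.5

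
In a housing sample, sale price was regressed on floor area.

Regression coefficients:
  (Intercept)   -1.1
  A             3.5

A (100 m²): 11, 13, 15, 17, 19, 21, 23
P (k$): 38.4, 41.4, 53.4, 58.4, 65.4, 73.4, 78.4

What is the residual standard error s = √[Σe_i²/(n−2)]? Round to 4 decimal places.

A=11: P̂ = -1.1 + 3.5·11 = 37.4; e = 38.4 − 37.4 = 1
A=13: P̂ = -1.1 + 3.5·13 = 44.4; e = 41.4 − 44.4 = -3
A=15: P̂ = -1.1 + 3.5·15 = 51.4; e = 53.4 − 51.4 = 2
A=17: P̂ = -1.1 + 3.5·17 = 58.4; e = 58.4 − 58.4 = 0
A=19: P̂ = -1.1 + 3.5·19 = 65.4; e = 65.4 − 65.4 = 0
A=21: P̂ = -1.1 + 3.5·21 = 72.4; e = 73.4 − 72.4 = 1
A=23: P̂ = -1.1 + 3.5·23 = 79.4; e = 78.4 − 79.4 = -1
SSE = 1 + 9 + 4 + 0 + 0 + 1 + 1 = 16
s = √(16/5) = √3.2 ≈ 1.7889

s = 1.7889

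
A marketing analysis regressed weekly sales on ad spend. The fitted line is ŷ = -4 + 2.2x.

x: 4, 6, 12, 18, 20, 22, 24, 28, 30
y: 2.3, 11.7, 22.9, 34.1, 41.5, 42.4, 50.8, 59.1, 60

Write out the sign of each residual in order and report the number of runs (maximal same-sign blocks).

7 runs

x=4: ŷ = -4 + 2.2·4 = 4.8; r = 2.3 − 4.8 = -2.5
x=6: ŷ = -4 + 2.2·6 = 9.2; r = 11.7 − 9.2 = 2.5
x=12: ŷ = -4 + 2.2·12 = 22.4; r = 22.9 − 22.4 = 0.5
x=18: ŷ = -4 + 2.2·18 = 35.6; r = 34.1 − 35.6 = -1.5
x=20: ŷ = -4 + 2.2·20 = 40; r = 41.5 − 40 = 1.5
x=22: ŷ = -4 + 2.2·22 = 44.4; r = 42.4 − 44.4 = -2
x=24: ŷ = -4 + 2.2·24 = 48.8; r = 50.8 − 48.8 = 2
x=28: ŷ = -4 + 2.2·28 = 57.6; r = 59.1 − 57.6 = 1.5
x=30: ŷ = -4 + 2.2·30 = 62; r = 60 − 62 = -2
Signs: − + + − + − + + −
Runs: −×1, +×2, −×1, +×1, −×1, +×2, −×1 → 7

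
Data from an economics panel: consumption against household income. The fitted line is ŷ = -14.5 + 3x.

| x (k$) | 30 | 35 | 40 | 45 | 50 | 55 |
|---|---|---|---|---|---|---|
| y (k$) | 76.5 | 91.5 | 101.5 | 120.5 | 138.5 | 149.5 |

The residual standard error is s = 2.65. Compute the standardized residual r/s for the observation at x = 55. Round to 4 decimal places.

ŷ = -14.5 + 3·55 = 150.5
r = 149.5 − 150.5 = -1
r/s = -1 / 2.65 = -0.3774

-0.3774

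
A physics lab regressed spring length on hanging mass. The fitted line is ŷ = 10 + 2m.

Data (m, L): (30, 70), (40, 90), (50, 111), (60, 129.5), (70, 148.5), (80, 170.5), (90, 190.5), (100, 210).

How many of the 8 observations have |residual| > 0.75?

2

m=30: ŷ = 10 + 2·30 = 70; r = 70 − 70 = 0
m=40: ŷ = 10 + 2·40 = 90; r = 90 − 90 = 0
m=50: ŷ = 10 + 2·50 = 110; r = 111 − 110 = 1
m=60: ŷ = 10 + 2·60 = 130; r = 129.5 − 130 = -0.5
m=70: ŷ = 10 + 2·70 = 150; r = 148.5 − 150 = -1.5
m=80: ŷ = 10 + 2·80 = 170; r = 170.5 − 170 = 0.5
m=90: ŷ = 10 + 2·90 = 190; r = 190.5 − 190 = 0.5
m=100: ŷ = 10 + 2·100 = 210; r = 210 − 210 = 0
|r| > 0.75: m=50 (|r|=1), m=70 (|r|=1.5) → 2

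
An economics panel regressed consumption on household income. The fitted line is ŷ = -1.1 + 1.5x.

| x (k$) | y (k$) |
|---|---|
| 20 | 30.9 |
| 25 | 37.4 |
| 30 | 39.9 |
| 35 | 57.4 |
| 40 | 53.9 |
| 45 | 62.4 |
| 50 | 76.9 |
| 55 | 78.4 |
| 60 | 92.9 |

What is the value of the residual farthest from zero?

x=20: ŷ = -1.1 + 1.5·20 = 28.9; r = 30.9 − 28.9 = 2
x=25: ŷ = -1.1 + 1.5·25 = 36.4; r = 37.4 − 36.4 = 1
x=30: ŷ = -1.1 + 1.5·30 = 43.9; r = 39.9 − 43.9 = -4
x=35: ŷ = -1.1 + 1.5·35 = 51.4; r = 57.4 − 51.4 = 6
x=40: ŷ = -1.1 + 1.5·40 = 58.9; r = 53.9 − 58.9 = -5
x=45: ŷ = -1.1 + 1.5·45 = 66.4; r = 62.4 − 66.4 = -4
x=50: ŷ = -1.1 + 1.5·50 = 73.9; r = 76.9 − 73.9 = 3
x=55: ŷ = -1.1 + 1.5·55 = 81.4; r = 78.4 − 81.4 = -3
x=60: ŷ = -1.1 + 1.5·60 = 88.9; r = 92.9 − 88.9 = 4
Largest |r| is 6 at x = 35, residual 6.

r = 6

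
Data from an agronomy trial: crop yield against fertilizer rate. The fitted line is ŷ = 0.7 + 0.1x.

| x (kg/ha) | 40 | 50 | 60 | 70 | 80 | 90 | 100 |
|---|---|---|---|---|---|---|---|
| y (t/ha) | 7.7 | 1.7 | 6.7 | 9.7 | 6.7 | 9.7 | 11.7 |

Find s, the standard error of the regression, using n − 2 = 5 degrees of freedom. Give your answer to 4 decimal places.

x=40: ŷ = 0.7 + 0.1·40 = 4.7; e = 7.7 − 4.7 = 3
x=50: ŷ = 0.7 + 0.1·50 = 5.7; e = 1.7 − 5.7 = -4
x=60: ŷ = 0.7 + 0.1·60 = 6.7; e = 6.7 − 6.7 = 0
x=70: ŷ = 0.7 + 0.1·70 = 7.7; e = 9.7 − 7.7 = 2
x=80: ŷ = 0.7 + 0.1·80 = 8.7; e = 6.7 − 8.7 = -2
x=90: ŷ = 0.7 + 0.1·90 = 9.7; e = 9.7 − 9.7 = 0
x=100: ŷ = 0.7 + 0.1·100 = 10.7; e = 11.7 − 10.7 = 1
SSE = 9 + 16 + 0 + 4 + 4 + 0 + 1 = 34
s = √(34/5) = √6.8 ≈ 2.6077

s = 2.6077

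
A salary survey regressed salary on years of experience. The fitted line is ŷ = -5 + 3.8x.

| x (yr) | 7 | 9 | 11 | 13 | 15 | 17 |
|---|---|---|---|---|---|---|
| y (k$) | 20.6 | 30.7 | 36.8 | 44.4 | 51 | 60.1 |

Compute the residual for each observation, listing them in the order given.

-1, 1.5, 0, 0, -1, 0.5

x=7: ŷ = -5 + 3.8·7 = 21.6; r = 20.6 − 21.6 = -1
x=9: ŷ = -5 + 3.8·9 = 29.2; r = 30.7 − 29.2 = 1.5
x=11: ŷ = -5 + 3.8·11 = 36.8; r = 36.8 − 36.8 = 0
x=13: ŷ = -5 + 3.8·13 = 44.4; r = 44.4 − 44.4 = 0
x=15: ŷ = -5 + 3.8·15 = 52; r = 51 − 52 = -1
x=17: ŷ = -5 + 3.8·17 = 59.6; r = 60.1 − 59.6 = 0.5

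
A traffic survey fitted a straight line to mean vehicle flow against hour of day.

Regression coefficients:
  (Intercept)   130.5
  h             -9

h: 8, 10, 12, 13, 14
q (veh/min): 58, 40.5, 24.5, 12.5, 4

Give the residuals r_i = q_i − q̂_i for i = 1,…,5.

h=8: q̂ = 130.5 − 9·8 = 58.5; r = 58 − 58.5 = -0.5
h=10: q̂ = 130.5 − 9·10 = 40.5; r = 40.5 − 40.5 = 0
h=12: q̂ = 130.5 − 9·12 = 22.5; r = 24.5 − 22.5 = 2
h=13: q̂ = 130.5 − 9·13 = 13.5; r = 12.5 − 13.5 = -1
h=14: q̂ = 130.5 − 9·14 = 4.5; r = 4 − 4.5 = -0.5

-0.5, 0, 2, -1, -0.5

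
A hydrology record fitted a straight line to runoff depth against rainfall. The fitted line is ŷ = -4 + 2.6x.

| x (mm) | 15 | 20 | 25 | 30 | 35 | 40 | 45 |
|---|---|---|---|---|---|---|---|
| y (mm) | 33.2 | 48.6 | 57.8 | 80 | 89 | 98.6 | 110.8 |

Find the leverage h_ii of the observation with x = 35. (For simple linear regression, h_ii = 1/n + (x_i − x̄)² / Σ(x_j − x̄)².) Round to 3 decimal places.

h = 0.179

x̄ = (15 + 20 + 25 + 30 + 35 + 40 + 45)/7 = 30
Σ(x − x̄)² = 225 + 100 + 25 + 0 + 25 + 100 + 225 = 700
h = 1/7 + (5)²/700 = 0.142857 + 0.0357143 = 0.179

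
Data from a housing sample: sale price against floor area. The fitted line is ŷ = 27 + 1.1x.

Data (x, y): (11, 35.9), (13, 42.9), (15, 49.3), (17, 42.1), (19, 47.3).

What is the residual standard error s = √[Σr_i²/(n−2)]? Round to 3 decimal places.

s = 4.463

x=11: ŷ = 27 + 1.1·11 = 39.1; r = 35.9 − 39.1 = -3.2
x=13: ŷ = 27 + 1.1·13 = 41.3; r = 42.9 − 41.3 = 1.6
x=15: ŷ = 27 + 1.1·15 = 43.5; r = 49.3 − 43.5 = 5.8
x=17: ŷ = 27 + 1.1·17 = 45.7; r = 42.1 − 45.7 = -3.6
x=19: ŷ = 27 + 1.1·19 = 47.9; r = 47.3 − 47.9 = -0.6
SSE = 10.24 + 2.56 + 33.64 + 12.96 + 0.36 = 59.76
s = √(59.76/3) = √19.92 ≈ 4.463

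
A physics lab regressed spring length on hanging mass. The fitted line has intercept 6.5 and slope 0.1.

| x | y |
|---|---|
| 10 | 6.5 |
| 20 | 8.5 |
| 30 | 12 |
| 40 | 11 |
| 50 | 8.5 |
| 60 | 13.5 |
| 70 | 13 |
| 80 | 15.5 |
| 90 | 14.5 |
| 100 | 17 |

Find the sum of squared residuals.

x=10: ŷ = 6.5 + 0.1·10 = 7.5; r = 6.5 − 7.5 = -1
x=20: ŷ = 6.5 + 0.1·20 = 8.5; r = 8.5 − 8.5 = 0
x=30: ŷ = 6.5 + 0.1·30 = 9.5; r = 12 − 9.5 = 2.5
x=40: ŷ = 6.5 + 0.1·40 = 10.5; r = 11 − 10.5 = 0.5
x=50: ŷ = 6.5 + 0.1·50 = 11.5; r = 8.5 − 11.5 = -3
x=60: ŷ = 6.5 + 0.1·60 = 12.5; r = 13.5 − 12.5 = 1
x=70: ŷ = 6.5 + 0.1·70 = 13.5; r = 13 − 13.5 = -0.5
x=80: ŷ = 6.5 + 0.1·80 = 14.5; r = 15.5 − 14.5 = 1
x=90: ŷ = 6.5 + 0.1·90 = 15.5; r = 14.5 − 15.5 = -1
x=100: ŷ = 6.5 + 0.1·100 = 16.5; r = 17 − 16.5 = 0.5
SSE = 1 + 0 + 6.25 + 0.25 + 9 + 1 + 0.25 + 1 + 1 + 0.25 = 20

SSE = 20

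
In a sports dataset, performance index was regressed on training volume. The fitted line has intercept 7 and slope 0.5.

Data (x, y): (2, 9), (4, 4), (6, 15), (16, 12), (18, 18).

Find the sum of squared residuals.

x=2: ŷ = 7 + 0.5·2 = 8; r = 9 − 8 = 1
x=4: ŷ = 7 + 0.5·4 = 9; r = 4 − 9 = -5
x=6: ŷ = 7 + 0.5·6 = 10; r = 15 − 10 = 5
x=16: ŷ = 7 + 0.5·16 = 15; r = 12 − 15 = -3
x=18: ŷ = 7 + 0.5·18 = 16; r = 18 − 16 = 2
SSE = 1 + 25 + 25 + 9 + 4 = 64

SSE = 64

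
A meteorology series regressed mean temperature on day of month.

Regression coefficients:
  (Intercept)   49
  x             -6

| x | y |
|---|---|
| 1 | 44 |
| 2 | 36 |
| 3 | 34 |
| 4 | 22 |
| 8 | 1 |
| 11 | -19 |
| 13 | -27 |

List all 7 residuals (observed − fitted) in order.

1, -1, 3, -3, 0, -2, 2

x=1: ŷ = 49 − 6·1 = 43; r = 44 − 43 = 1
x=2: ŷ = 49 − 6·2 = 37; r = 36 − 37 = -1
x=3: ŷ = 49 − 6·3 = 31; r = 34 − 31 = 3
x=4: ŷ = 49 − 6·4 = 25; r = 22 − 25 = -3
x=8: ŷ = 49 − 6·8 = 1; r = 1 − 1 = 0
x=11: ŷ = 49 − 6·11 = -17; r = -19 − (-17) = -2
x=13: ŷ = 49 − 6·13 = -29; r = -27 − (-29) = 2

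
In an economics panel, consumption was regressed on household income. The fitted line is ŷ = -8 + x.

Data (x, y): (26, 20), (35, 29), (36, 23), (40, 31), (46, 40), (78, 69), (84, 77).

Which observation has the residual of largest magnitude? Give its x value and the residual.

x = 36, r = -5

x=26: ŷ = -8 + 26 = 18; r = 20 − 18 = 2
x=35: ŷ = -8 + 35 = 27; r = 29 − 27 = 2
x=36: ŷ = -8 + 36 = 28; r = 23 − 28 = -5
x=40: ŷ = -8 + 40 = 32; r = 31 − 32 = -1
x=46: ŷ = -8 + 46 = 38; r = 40 − 38 = 2
x=78: ŷ = -8 + 78 = 70; r = 69 − 70 = -1
x=84: ŷ = -8 + 84 = 76; r = 77 − 76 = 1
Largest |r| is 5 at x = 36, residual -5.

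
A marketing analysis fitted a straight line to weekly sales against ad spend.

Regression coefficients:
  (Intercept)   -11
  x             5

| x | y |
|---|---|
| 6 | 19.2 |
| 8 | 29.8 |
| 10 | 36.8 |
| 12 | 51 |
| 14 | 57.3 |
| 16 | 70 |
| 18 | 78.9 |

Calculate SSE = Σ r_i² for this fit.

x=6: ŷ = -11 + 5·6 = 19; r = 19.2 − 19 = 0.2
x=8: ŷ = -11 + 5·8 = 29; r = 29.8 − 29 = 0.8
x=10: ŷ = -11 + 5·10 = 39; r = 36.8 − 39 = -2.2
x=12: ŷ = -11 + 5·12 = 49; r = 51 − 49 = 2
x=14: ŷ = -11 + 5·14 = 59; r = 57.3 − 59 = -1.7
x=16: ŷ = -11 + 5·16 = 69; r = 70 − 69 = 1
x=18: ŷ = -11 + 5·18 = 79; r = 78.9 − 79 = -0.1
SSE = 0.04 + 0.64 + 4.84 + 4 + 2.89 + 1 + 0.01 = 13.42

SSE = 13.42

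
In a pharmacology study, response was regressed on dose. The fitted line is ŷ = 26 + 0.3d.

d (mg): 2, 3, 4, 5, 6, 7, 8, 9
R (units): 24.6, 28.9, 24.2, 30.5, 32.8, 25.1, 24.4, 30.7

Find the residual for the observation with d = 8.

e = -4

ŷ = 26 + 0.3·8 = 28.4
e = 24.4 − 28.4 = -4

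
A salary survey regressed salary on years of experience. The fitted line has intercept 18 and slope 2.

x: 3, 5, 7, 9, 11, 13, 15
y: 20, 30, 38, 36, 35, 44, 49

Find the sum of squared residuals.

SSE = 82

x=3: ŷ = 18 + 2·3 = 24; r = 20 − 24 = -4
x=5: ŷ = 18 + 2·5 = 28; r = 30 − 28 = 2
x=7: ŷ = 18 + 2·7 = 32; r = 38 − 32 = 6
x=9: ŷ = 18 + 2·9 = 36; r = 36 − 36 = 0
x=11: ŷ = 18 + 2·11 = 40; r = 35 − 40 = -5
x=13: ŷ = 18 + 2·13 = 44; r = 44 − 44 = 0
x=15: ŷ = 18 + 2·15 = 48; r = 49 − 48 = 1
SSE = 16 + 4 + 36 + 0 + 25 + 0 + 1 = 82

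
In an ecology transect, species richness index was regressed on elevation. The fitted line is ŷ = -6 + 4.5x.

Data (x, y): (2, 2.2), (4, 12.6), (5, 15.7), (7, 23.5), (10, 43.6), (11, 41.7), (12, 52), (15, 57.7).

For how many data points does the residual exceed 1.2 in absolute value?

x=2: ŷ = -6 + 4.5·2 = 3; e = 2.2 − 3 = -0.8
x=4: ŷ = -6 + 4.5·4 = 12; e = 12.6 − 12 = 0.6
x=5: ŷ = -6 + 4.5·5 = 16.5; e = 15.7 − 16.5 = -0.8
x=7: ŷ = -6 + 4.5·7 = 25.5; e = 23.5 − 25.5 = -2
x=10: ŷ = -6 + 4.5·10 = 39; e = 43.6 − 39 = 4.6
x=11: ŷ = -6 + 4.5·11 = 43.5; e = 41.7 − 43.5 = -1.8
x=12: ŷ = -6 + 4.5·12 = 48; e = 52 − 48 = 4
x=15: ŷ = -6 + 4.5·15 = 61.5; e = 57.7 − 61.5 = -3.8
|e| > 1.2: x=7 (|e|=2), x=10 (|e|=4.6), x=11 (|e|=1.8), x=12 (|e|=4), x=15 (|e|=3.8) → 5

5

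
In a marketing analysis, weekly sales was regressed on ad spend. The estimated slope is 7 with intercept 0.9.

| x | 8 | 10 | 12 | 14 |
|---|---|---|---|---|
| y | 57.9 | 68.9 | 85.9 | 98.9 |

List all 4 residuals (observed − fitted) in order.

1, -2, 1, 0

x=8: ŷ = 0.9 + 7·8 = 56.9; e = 57.9 − 56.9 = 1
x=10: ŷ = 0.9 + 7·10 = 70.9; e = 68.9 − 70.9 = -2
x=12: ŷ = 0.9 + 7·12 = 84.9; e = 85.9 − 84.9 = 1
x=14: ŷ = 0.9 + 7·14 = 98.9; e = 98.9 − 98.9 = 0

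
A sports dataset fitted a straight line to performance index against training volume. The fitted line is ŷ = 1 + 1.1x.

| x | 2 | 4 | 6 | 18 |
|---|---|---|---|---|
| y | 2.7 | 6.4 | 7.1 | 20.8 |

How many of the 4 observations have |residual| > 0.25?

3

x=2: ŷ = 1 + 1.1·2 = 3.2; e = 2.7 − 3.2 = -0.5
x=4: ŷ = 1 + 1.1·4 = 5.4; e = 6.4 − 5.4 = 1
x=6: ŷ = 1 + 1.1·6 = 7.6; e = 7.1 − 7.6 = -0.5
x=18: ŷ = 1 + 1.1·18 = 20.8; e = 20.8 − 20.8 = 0
|e| > 0.25: x=2 (|e|=0.5), x=4 (|e|=1), x=6 (|e|=0.5) → 3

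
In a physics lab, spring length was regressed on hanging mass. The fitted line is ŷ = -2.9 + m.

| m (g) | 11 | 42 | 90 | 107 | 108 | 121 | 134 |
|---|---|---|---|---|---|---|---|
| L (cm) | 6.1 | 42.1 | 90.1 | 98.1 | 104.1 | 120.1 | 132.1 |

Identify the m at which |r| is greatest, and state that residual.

m = 107, r = -6

m=11: ŷ = -2.9 + 11 = 8.1; r = 6.1 − 8.1 = -2
m=42: ŷ = -2.9 + 42 = 39.1; r = 42.1 − 39.1 = 3
m=90: ŷ = -2.9 + 90 = 87.1; r = 90.1 − 87.1 = 3
m=107: ŷ = -2.9 + 107 = 104.1; r = 98.1 − 104.1 = -6
m=108: ŷ = -2.9 + 108 = 105.1; r = 104.1 − 105.1 = -1
m=121: ŷ = -2.9 + 121 = 118.1; r = 120.1 − 118.1 = 2
m=134: ŷ = -2.9 + 134 = 131.1; r = 132.1 − 131.1 = 1
Largest |r| is 6 at m = 107, residual -6.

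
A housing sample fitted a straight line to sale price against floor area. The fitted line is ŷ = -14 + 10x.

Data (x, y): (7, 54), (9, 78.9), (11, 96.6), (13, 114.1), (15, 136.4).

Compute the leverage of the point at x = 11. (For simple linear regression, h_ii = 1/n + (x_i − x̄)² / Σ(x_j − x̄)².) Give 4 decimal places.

h = 0.2000

x̄ = (7 + 9 + 11 + 13 + 15)/5 = 11
Σ(x − x̄)² = 16 + 4 + 0 + 4 + 16 = 40
h = 1/5 + (0)²/40 = 0.2 + 0 = 0.2000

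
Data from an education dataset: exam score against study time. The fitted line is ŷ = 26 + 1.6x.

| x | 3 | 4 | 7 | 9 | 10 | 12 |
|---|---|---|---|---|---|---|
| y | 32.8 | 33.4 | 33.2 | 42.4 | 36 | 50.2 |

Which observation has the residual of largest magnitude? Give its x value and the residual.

x=3: ŷ = 26 + 1.6·3 = 30.8; r = 32.8 − 30.8 = 2
x=4: ŷ = 26 + 1.6·4 = 32.4; r = 33.4 − 32.4 = 1
x=7: ŷ = 26 + 1.6·7 = 37.2; r = 33.2 − 37.2 = -4
x=9: ŷ = 26 + 1.6·9 = 40.4; r = 42.4 − 40.4 = 2
x=10: ŷ = 26 + 1.6·10 = 42; r = 36 − 42 = -6
x=12: ŷ = 26 + 1.6·12 = 45.2; r = 50.2 − 45.2 = 5
Largest |r| is 6 at x = 10, residual -6.

x = 10, r = -6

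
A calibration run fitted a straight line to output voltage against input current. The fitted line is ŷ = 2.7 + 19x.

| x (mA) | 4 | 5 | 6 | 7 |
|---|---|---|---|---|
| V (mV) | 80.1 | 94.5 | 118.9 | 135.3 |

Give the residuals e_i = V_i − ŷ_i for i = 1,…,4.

1.4, -3.2, 2.2, -0.4

x=4: ŷ = 2.7 + 19·4 = 78.7; e = 80.1 − 78.7 = 1.4
x=5: ŷ = 2.7 + 19·5 = 97.7; e = 94.5 − 97.7 = -3.2
x=6: ŷ = 2.7 + 19·6 = 116.7; e = 118.9 − 116.7 = 2.2
x=7: ŷ = 2.7 + 19·7 = 135.7; e = 135.3 − 135.7 = -0.4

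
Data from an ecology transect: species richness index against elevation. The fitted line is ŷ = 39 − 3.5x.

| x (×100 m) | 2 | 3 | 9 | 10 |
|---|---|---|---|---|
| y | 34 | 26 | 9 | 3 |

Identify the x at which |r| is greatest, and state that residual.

x=2: ŷ = 39 − 3.5·2 = 32; r = 34 − 32 = 2
x=3: ŷ = 39 − 3.5·3 = 28.5; r = 26 − 28.5 = -2.5
x=9: ŷ = 39 − 3.5·9 = 7.5; r = 9 − 7.5 = 1.5
x=10: ŷ = 39 − 3.5·10 = 4; r = 3 − 4 = -1
Largest |r| is 2.5 at x = 3, residual -2.5.

x = 3, r = -2.5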